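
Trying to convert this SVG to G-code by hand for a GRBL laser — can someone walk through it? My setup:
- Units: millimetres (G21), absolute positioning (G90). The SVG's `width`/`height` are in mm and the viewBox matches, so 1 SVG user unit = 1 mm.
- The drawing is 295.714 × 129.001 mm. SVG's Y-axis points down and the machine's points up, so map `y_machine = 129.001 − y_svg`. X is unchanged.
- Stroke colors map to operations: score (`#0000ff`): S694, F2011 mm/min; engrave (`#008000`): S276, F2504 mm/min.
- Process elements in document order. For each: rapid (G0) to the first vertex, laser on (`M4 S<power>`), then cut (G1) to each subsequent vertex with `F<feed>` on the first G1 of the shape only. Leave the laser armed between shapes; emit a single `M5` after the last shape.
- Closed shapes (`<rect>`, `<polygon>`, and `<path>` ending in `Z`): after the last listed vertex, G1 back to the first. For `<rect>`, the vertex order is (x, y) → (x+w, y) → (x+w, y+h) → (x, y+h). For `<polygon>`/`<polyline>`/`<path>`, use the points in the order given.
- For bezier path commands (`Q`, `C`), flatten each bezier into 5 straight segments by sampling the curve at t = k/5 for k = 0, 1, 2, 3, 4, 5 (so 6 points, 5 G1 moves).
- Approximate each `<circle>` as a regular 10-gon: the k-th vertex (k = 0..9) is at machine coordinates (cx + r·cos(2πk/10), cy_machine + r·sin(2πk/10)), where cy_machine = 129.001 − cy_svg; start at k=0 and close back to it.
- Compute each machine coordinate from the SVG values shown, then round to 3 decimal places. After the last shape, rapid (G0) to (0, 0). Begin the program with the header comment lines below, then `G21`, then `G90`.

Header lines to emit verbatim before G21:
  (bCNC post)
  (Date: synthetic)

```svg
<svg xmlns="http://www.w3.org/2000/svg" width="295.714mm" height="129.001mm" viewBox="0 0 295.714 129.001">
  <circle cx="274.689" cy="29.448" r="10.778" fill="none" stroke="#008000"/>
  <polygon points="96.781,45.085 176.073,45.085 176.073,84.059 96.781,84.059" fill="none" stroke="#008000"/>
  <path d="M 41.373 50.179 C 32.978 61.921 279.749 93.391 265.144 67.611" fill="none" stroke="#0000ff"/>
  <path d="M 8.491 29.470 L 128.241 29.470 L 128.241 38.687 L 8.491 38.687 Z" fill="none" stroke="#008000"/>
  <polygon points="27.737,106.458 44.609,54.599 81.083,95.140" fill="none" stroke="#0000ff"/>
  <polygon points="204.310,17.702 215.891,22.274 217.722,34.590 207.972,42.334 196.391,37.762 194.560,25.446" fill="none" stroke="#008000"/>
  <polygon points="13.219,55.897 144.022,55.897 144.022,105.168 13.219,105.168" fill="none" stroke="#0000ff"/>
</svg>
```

(bCNC post)
(Date: synthetic)
G21
G90
G0 X285.467 Y99.553
M4 S276
G1 X283.409 Y105.888 F2504
G1 X278.020 Y109.803
G1 X271.358 Y109.803
G1 X265.969 Y105.888
G1 X263.911 Y99.553
G1 X265.969 Y93.218
G1 X271.358 Y89.303
G1 X278.020 Y89.303
G1 X283.409 Y93.218
G1 X285.467 Y99.553
G0 X96.781 Y83.916
M4 S276
G1 X176.073 Y83.916 F2504
G1 X176.073 Y44.942
G1 X96.781 Y44.942
G1 X96.781 Y83.916
G0 X41.373 Y78.822
M4 S694
G1 X62.824 Y70.025 F2011
G1 X120.720 Y60.189
G1 X190.268 Y53.007
G1 X246.674 Y52.176
G1 X265.144 Y61.390
G0 X8.491 Y99.531
M4 S276
G1 X128.241 Y99.531 F2504
G1 X128.241 Y90.314
G1 X8.491 Y90.314
G1 X8.491 Y99.531
G0 X27.737 Y22.543
M4 S694
G1 X44.609 Y74.402 F2011
G1 X81.083 Y33.861
G1 X27.737 Y22.543
G0 X204.310 Y111.299
M4 S276
G1 X215.891 Y106.727 F2504
G1 X217.722 Y94.411
G1 X207.972 Y86.667
G1 X196.391 Y91.239
G1 X194.560 Y103.555
G1 X204.310 Y111.299
G0 X13.219 Y73.104
M4 S694
G1 X144.022 Y73.104 F2011
G1 X144.022 Y23.833
G1 X13.219 Y23.833
G1 X13.219 Y73.104
M5
G0 X0.000 Y0.000

Since the viewBox matches the mm dimensions, user units are millimetres directly. The only transform is the Y-flip y_m = 129.001 − y_svg.

Shape 1 is a circle drawn with `<circle>`. Its stroke #008000 means engrave at S276, F2504. After flipping Y the toolpath is (285.467,99.553) → (283.409,105.888) → (278.020,109.803) → (271.358,109.803) → (265.969,105.888) → (263.911,99.553) → (265.969,93.218) → (271.358,89.303) → (278.020,89.303) → (283.409,93.218) → (285.467,99.553), returning to the start.

Shape 2 is a rectangle drawn with `<polygon>`. Its stroke #008000 means engrave at S276, F2504. After flipping Y the toolpath is (96.781,83.916) → (176.073,83.916) → (176.073,44.942) → (96.781,44.942) → (96.781,83.916), returning to the start.

Shape 3 is a cubic bezier drawn with `<path>`. Its stroke #0000ff means score at S694, F2011. After flipping Y the toolpath is (41.373,78.822) → (62.824,70.025) → (120.720,60.189) → (190.268,53.007) → (246.674,52.176) → (265.144,61.390).

Shape 4 is a rectangle drawn with `<path>`. Its stroke #008000 means engrave at S276, F2504. After flipping Y the toolpath is (8.491,99.531) → (128.241,99.531) → (128.241,90.314) → (8.491,90.314) → (8.491,99.531), returning to the start.

Shape 5 is a regular polygon drawn with `<polygon>`. Its stroke #0000ff means score at S694, F2011. After flipping Y the toolpath is (27.737,22.543) → (44.609,74.402) → (81.083,33.861) → (27.737,22.543), returning to the start.

Shape 6 is a regular polygon drawn with `<polygon>`. Its stroke #008000 means engrave at S276, F2504. After flipping Y the toolpath is (204.310,111.299) → (215.891,106.727) → (217.722,94.411) → (207.972,86.667) → (196.391,91.239) → (194.560,103.555) → (204.310,111.299), returning to the start.

Shape 7 is a rectangle drawn with `<polygon>`. Its stroke #0000ff means score at S694, F2011. After flipping Y the toolpath is (13.219,73.104) → (144.022,73.104) → (144.022,23.833) → (13.219,23.833) → (13.219,73.104), returning to the start.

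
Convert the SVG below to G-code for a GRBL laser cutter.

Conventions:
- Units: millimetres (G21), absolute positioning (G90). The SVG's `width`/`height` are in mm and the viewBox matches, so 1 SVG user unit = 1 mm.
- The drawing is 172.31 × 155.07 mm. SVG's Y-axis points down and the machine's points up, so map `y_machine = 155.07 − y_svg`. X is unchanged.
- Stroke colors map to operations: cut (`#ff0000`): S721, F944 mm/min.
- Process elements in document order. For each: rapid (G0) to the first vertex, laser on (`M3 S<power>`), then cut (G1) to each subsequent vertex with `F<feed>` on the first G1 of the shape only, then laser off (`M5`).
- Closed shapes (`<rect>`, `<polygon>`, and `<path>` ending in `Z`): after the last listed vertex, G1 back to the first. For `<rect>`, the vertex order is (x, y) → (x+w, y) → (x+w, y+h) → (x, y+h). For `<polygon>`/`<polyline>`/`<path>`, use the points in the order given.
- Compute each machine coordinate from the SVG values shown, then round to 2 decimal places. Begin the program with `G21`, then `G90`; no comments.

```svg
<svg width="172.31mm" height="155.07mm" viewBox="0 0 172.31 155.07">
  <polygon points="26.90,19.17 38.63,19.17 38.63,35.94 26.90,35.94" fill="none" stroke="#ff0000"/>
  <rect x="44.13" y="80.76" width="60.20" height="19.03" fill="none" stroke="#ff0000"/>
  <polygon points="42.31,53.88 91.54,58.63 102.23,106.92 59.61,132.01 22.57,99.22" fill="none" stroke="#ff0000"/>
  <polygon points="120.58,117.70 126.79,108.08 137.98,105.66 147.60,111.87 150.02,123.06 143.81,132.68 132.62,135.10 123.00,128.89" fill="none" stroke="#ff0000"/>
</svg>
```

G21
G90
G0 X26.90 Y135.90
M3 S721
G1 X38.63 Y135.90 F944
G1 X38.63 Y119.13
G1 X26.90 Y119.13
G1 X26.90 Y135.90
M5
G0 X44.13 Y74.31
M3 S721
G1 X104.33 Y74.31 F944
G1 X104.33 Y55.28
G1 X44.13 Y55.28
G1 X44.13 Y74.31
M5
G0 X42.31 Y101.19
M3 S721
G1 X91.54 Y96.44 F944
G1 X102.23 Y48.15
G1 X59.61 Y23.06
G1 X22.57 Y55.85
G1 X42.31 Y101.19
M5
G0 X120.58 Y37.37
M3 S721
G1 X126.79 Y46.99 F944
G1 X137.98 Y49.41
G1 X147.60 Y43.20
G1 X150.02 Y32.01
G1 X143.81 Y22.39
G1 X132.62 Y19.97
G1 X123.00 Y26.18
G1 X120.58 Y37.37
M5

Since the viewBox matches the mm dimensions, user units are millimetres directly. The only transform is the Y-flip y_m = 155.07 − y_svg.

Shape 1 is a rectangle drawn with `<polygon>`. Its stroke #ff0000 means cut at S721, F944. After flipping Y the toolpath is (26.90,135.90) → (38.63,135.90) → (38.63,119.13) → (26.90,119.13) → (26.90,135.90), returning to the start.

Shape 2 is a rectangle drawn with `<rect>`. Its stroke #ff0000 means cut at S721, F944. After flipping Y the toolpath is (44.13,74.31) → (104.33,74.31) → (104.33,55.28) → (44.13,55.28) → (44.13,74.31), returning to the start.

Shape 3 is a regular polygon drawn with `<polygon>`. Its stroke #ff0000 means cut at S721, F944. After flipping Y the toolpath is (42.31,101.19) → (91.54,96.44) → (102.23,48.15) → (59.61,23.06) → (22.57,55.85) → (42.31,101.19), returning to the start.

Shape 4 is a regular polygon drawn with `<polygon>`. Its stroke #ff0000 means cut at S721, F944. After flipping Y the toolpath is (120.58,37.37) → (126.79,46.99) → (137.98,49.41) → (147.60,43.20) → (150.02,32.01) → (143.81,22.39) → (132.62,19.97) → (123.00,26.18) → (120.58,37.37), returning to the start.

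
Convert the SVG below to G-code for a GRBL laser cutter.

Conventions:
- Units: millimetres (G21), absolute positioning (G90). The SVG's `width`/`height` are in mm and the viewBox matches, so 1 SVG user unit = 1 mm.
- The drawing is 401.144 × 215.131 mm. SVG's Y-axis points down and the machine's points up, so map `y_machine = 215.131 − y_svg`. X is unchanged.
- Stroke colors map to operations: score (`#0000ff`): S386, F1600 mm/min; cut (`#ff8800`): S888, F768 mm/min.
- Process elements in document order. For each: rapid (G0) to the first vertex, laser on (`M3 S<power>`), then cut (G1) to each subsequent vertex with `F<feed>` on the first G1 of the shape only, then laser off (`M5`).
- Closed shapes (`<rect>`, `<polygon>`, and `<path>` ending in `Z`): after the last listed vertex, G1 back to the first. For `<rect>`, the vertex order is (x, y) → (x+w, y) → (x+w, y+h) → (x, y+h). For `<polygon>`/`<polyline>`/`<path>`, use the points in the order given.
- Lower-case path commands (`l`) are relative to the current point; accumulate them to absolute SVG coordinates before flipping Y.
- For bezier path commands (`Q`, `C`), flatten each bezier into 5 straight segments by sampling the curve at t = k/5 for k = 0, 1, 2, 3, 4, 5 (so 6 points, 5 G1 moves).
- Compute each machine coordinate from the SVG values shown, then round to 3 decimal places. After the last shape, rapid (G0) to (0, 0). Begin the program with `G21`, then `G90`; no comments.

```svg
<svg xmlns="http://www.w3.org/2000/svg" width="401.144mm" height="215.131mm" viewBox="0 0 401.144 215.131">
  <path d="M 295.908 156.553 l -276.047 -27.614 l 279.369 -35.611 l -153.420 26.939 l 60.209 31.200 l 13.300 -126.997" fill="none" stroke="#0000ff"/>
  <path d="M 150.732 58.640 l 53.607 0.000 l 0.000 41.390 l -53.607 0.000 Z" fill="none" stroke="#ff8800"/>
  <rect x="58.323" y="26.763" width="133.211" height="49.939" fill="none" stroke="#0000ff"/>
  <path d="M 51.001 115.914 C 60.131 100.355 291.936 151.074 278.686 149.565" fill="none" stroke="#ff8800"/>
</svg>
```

G21
G90
G0 X295.908 Y58.578
M3 S386
G1 X19.861 Y86.192 F1600
G1 X299.230 Y121.803
G1 X145.810 Y94.864
G1 X206.019 Y63.664
G1 X219.319 Y190.661
M5
G0 X150.732 Y156.491
M3 S888
G1 X204.339 Y156.491 F768
G1 X204.339 Y115.101
G1 X150.732 Y115.101
G1 X150.732 Y156.491
M5
G0 X58.323 Y188.368
M3 S386
G1 X191.534 Y188.368 F1600
G1 X191.534 Y138.429
G1 X58.323 Y138.429
G1 X58.323 Y188.368
M5
G0 X51.001 Y99.217
M3 S888
G1 X79.458 Y101.547 F768
G1 X138.906 Y93.659
G1 X206.894 Y81.240
G1 X260.971 Y69.980
G1 X278.686 Y65.566
M5
G0 X0.000 Y0.000

1 u = 1 mm; y_m = 215.131 − y.

[1] `<path>` open polyline, #0000ff→score S386 F1600: (295.908,58.578) → (19.861,86.192) → (299.230,121.803) → (145.810,94.864) → (206.019,63.664) → (219.319,190.661)

[2] `<path>` rectangle, #ff8800→cut S888 F768: (150.732,156.491) → (204.339,156.491) → (204.339,115.101) → (150.732,115.101) → (150.732,156.491) (closed)

[3] `<rect>` rectangle, #0000ff→score S386 F1600: (58.323,188.368) → (191.534,188.368) → (191.534,138.429) → (58.323,138.429) → (58.323,188.368) (closed)

[4] `<path>` cubic bezier, #ff8800→cut S888 F768: (51.001,99.217) → (79.458,101.547) → (138.906,93.659) → (206.894,81.240) → (260.971,69.980) → (278.686,65.566)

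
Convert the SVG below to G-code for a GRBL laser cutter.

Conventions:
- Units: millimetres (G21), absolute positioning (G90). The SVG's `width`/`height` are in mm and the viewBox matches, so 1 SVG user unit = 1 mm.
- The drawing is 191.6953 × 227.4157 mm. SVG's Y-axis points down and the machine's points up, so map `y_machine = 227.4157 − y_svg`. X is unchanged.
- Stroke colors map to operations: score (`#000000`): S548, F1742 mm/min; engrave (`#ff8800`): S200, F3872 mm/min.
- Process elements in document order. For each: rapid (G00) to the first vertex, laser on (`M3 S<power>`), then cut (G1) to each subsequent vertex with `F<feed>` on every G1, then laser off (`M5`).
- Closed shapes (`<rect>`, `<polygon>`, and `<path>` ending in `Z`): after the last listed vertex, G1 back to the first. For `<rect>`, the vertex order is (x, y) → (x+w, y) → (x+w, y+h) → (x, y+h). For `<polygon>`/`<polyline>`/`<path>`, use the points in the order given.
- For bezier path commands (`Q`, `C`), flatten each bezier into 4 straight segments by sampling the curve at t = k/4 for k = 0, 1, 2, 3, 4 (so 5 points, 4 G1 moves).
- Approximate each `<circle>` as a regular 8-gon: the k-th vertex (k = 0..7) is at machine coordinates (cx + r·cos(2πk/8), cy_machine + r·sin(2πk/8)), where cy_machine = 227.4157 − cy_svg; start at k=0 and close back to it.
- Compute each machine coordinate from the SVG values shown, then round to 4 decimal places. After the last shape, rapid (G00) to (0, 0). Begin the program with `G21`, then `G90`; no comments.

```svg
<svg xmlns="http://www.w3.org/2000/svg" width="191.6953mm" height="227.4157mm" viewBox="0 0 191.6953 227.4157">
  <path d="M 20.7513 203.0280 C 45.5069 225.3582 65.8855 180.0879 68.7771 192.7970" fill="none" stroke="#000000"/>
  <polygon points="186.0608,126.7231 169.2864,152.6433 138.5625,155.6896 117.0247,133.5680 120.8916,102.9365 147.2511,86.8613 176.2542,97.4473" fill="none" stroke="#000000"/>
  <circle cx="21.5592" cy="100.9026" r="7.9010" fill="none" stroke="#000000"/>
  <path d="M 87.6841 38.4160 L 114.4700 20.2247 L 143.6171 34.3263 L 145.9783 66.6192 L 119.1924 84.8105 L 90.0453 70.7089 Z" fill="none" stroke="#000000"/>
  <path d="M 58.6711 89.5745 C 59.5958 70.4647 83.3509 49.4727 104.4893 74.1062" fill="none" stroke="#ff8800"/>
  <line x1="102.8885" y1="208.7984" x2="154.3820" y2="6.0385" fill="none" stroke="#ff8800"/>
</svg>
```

Since the viewBox matches the mm dimensions, user units are millimetres directly. The only transform is the Y-flip y_m = 227.4157 − y_svg.

Shape 1 is a cubic bezier drawn with `<path>`. Its stroke #000000 means score at S548, F1742. After flipping Y the toolpath is (20.7513,24.3877) → (38.2925,18.3530) → (52.9632,25.8953) → (63.5344,35.2416) → (68.7771,34.6187).

Shape 2 is a regular polygon drawn with `<polygon>`. Its stroke #000000 means score at S548, F1742. After flipping Y the toolpath is (186.0608,100.6926) → (169.2864,74.7724) → (138.5625,71.7261) → (117.0247,93.8477) → (120.8916,124.4792) → (147.2511,140.5544) → (176.2542,129.9684) → (186.0608,100.6926), returning to the start.

Shape 3 is a circle drawn with `<circle>`. Its stroke #000000 means score at S548, F1742. After flipping Y the toolpath is (29.4602,126.5131) → (27.1461,132.1000) → (21.5592,134.4141) → (15.9723,132.1000) → (13.6582,126.5131) → (15.9723,120.9262) → (21.5592,118.6121) → (27.1461,120.9262) → (29.4602,126.5131), returning to the start.

Shape 4 is a regular polygon drawn with `<path>`. Its stroke #000000 means score at S548, F1742. After flipping Y the toolpath is (87.6841,188.9997) → (114.4700,207.1910) → (143.6171,193.0894) → (145.9783,160.7965) → (119.1924,142.6052) → (90.0453,156.7068) → (87.6841,188.9997), returning to the start.

Shape 5 is a cubic bezier drawn with `<path>`. Its stroke #ff8800 means engrave at S200, F3872. After flipping Y the toolpath is (58.6711,137.8412) → (63.2477,151.7842) → (74.0001,161.9791) → (88.5425,163.9722) → (104.4893,153.3095).

Shape 6 is a line segment drawn with `<line>`. Its stroke #ff8800 means engrave at S200, F3872. After flipping Y the toolpath is (102.8885,18.6173) → (154.3820,221.3772).

G21
G90
G00 X20.7513 Y24.3877
M3 S548
G1 X38.2925 Y18.3530 F1742
G1 X52.9632 Y25.8953 F1742
G1 X63.5344 Y35.2416 F1742
G1 X68.7771 Y34.6187 F1742
M5
G00 X186.0608 Y100.6926
M3 S548
G1 X169.2864 Y74.7724 F1742
G1 X138.5625 Y71.7261 F1742
G1 X117.0247 Y93.8477 F1742
G1 X120.8916 Y124.4792 F1742
G1 X147.2511 Y140.5544 F1742
G1 X176.2542 Y129.9684 F1742
G1 X186.0608 Y100.6926 F1742
M5
G00 X29.4602 Y126.5131
M3 S548
G1 X27.1461 Y132.1000 F1742
G1 X21.5592 Y134.4141 F1742
G1 X15.9723 Y132.1000 F1742
G1 X13.6582 Y126.5131 F1742
G1 X15.9723 Y120.9262 F1742
G1 X21.5592 Y118.6121 F1742
G1 X27.1461 Y120.9262 F1742
G1 X29.4602 Y126.5131 F1742
M5
G00 X87.6841 Y188.9997
M3 S548
G1 X114.4700 Y207.1910 F1742
G1 X143.6171 Y193.0894 F1742
G1 X145.9783 Y160.7965 F1742
G1 X119.1924 Y142.6052 F1742
G1 X90.0453 Y156.7068 F1742
G1 X87.6841 Y188.9997 F1742
M5
G00 X58.6711 Y137.8412
M3 S200
G1 X63.2477 Y151.7842 F3872
G1 X74.0001 Y161.9791 F3872
G1 X88.5425 Y163.9722 F3872
G1 X104.4893 Y153.3095 F3872
M5
G00 X102.8885 Y18.6173
M3 S200
G1 X154.3820 Y221.3772 F3872
M5
G00 X0.0000 Y0.0000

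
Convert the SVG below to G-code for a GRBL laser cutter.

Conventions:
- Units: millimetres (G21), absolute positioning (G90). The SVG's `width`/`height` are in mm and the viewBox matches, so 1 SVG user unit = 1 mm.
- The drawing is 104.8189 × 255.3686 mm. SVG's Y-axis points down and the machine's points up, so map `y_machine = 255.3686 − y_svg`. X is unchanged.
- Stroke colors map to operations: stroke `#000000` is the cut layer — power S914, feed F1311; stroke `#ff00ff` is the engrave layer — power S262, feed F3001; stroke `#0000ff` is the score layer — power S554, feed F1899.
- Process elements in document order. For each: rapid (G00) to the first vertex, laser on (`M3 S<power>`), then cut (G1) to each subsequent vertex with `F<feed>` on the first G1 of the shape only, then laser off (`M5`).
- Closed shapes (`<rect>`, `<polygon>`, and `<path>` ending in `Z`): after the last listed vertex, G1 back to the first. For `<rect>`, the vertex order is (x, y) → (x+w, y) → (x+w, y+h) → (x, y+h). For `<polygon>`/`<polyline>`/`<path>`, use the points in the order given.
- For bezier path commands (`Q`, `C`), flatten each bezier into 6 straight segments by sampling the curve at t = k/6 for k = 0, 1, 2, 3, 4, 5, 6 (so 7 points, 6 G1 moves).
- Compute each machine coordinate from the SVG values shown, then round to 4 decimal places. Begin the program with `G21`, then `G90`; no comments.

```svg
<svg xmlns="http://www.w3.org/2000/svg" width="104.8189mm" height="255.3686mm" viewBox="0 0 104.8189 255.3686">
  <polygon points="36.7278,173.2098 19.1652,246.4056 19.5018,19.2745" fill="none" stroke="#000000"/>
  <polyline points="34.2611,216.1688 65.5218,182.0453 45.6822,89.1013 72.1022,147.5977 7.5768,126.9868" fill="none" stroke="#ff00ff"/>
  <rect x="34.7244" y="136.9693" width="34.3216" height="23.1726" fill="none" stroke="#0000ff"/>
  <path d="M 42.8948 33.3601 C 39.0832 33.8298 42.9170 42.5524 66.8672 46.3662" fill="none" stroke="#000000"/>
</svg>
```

G21
G90
G00 X36.7278 Y82.1588
M3 S914
G1 X19.1652 Y8.9630 F1311
G1 X19.5018 Y236.0941
G1 X36.7278 Y82.1588
M5
G00 X34.2611 Y39.1998
M3 S262
G1 X65.5218 Y73.3233 F3001
G1 X45.6822 Y166.2673
G1 X72.1022 Y107.7709
G1 X7.5768 Y128.3818
M5
G00 X34.7244 Y118.3993
M3 S554
G1 X69.0460 Y118.3993 F1899
G1 X69.0460 Y95.2267
G1 X34.7244 Y95.2267
G1 X34.7244 Y118.3993
M5
G00 X42.8948 Y222.0085
M3 S914
G1 X41.6839 Y221.1468 F1311
G1 X42.0936 Y219.2753
G1 X44.4703 Y216.7595
G1 X49.1606 Y213.9650
G1 X56.5107 Y211.2574
G1 X66.8672 Y209.0024
M5

1 u = 1 mm; y_m = 255.3686 − y.

[1] `<polygon>` closed polygon, #000000→cut S914 F1311: (36.7278,82.1588) → (19.1652,8.9630) → (19.5018,236.0941) → (36.7278,82.1588) (closed)

[2] `<polyline>` open polyline, #ff00ff→engrave S262 F3001: (34.2611,39.1998) → (65.5218,73.3233) → (45.6822,166.2673) → (72.1022,107.7709) → (7.5768,128.3818)

[3] `<rect>` rectangle, #0000ff→score S554 F1899: (34.7244,118.3993) → (69.0460,118.3993) → (69.0460,95.2267) → (34.7244,95.2267) → (34.7244,118.3993) (closed)

[4] `<path>` cubic bezier, #000000→cut S914 F1311: (42.8948,222.0085) → (41.6839,221.1468) → (42.0936,219.2753) → (44.4703,216.7595) → (49.1606,213.9650) → (56.5107,211.2574) → (66.8672,209.0024)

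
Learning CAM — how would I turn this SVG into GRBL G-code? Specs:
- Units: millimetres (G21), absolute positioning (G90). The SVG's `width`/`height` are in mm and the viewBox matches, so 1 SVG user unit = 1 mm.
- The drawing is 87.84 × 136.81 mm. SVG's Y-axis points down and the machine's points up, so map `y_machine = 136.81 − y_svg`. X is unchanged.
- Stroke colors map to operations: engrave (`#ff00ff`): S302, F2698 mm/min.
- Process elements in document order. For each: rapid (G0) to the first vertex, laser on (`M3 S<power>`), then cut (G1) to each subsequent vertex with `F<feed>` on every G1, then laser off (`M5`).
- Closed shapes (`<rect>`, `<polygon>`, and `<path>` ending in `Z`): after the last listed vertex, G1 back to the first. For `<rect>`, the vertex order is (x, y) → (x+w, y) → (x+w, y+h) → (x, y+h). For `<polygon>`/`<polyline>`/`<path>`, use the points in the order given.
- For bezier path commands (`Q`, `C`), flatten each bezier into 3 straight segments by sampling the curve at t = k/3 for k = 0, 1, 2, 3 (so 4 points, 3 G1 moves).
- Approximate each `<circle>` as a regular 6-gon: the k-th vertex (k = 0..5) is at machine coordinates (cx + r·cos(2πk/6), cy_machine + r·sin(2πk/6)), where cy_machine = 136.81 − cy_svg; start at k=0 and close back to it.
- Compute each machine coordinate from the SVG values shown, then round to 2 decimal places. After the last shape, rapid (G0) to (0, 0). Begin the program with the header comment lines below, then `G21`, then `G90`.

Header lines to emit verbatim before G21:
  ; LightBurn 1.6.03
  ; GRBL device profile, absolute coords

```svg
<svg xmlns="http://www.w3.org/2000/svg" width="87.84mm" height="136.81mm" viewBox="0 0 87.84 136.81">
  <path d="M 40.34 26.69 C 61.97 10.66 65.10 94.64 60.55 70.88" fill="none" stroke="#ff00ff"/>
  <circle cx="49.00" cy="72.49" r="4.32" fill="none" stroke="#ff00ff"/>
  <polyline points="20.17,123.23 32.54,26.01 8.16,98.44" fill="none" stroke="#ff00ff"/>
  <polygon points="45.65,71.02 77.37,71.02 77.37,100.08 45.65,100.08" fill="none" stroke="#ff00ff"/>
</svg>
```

; LightBurn 1.6.03
; GRBL device profile, absolute coords
G21
G90
G0 X40.34 Y110.12
M3 S302
G1 X56.20 Y100.51 F2698
G1 X62.14 Y70.39 F2698
G1 X60.55 Y65.93 F2698
M5
G0 X53.32 Y64.32
M3 S302
G1 X51.16 Y68.06 F2698
G1 X46.84 Y68.06 F2698
G1 X44.68 Y64.32 F2698
G1 X46.84 Y60.58 F2698
G1 X51.16 Y60.58 F2698
G1 X53.32 Y64.32 F2698
M5
G0 X20.17 Y13.58
M3 S302
G1 X32.54 Y110.80 F2698
G1 X8.16 Y38.37 F2698
M5
G0 X45.65 Y65.79
M3 S302
G1 X77.37 Y65.79 F2698
G1 X77.37 Y36.73 F2698
G1 X45.65 Y36.73 F2698
G1 X45.65 Y65.79 F2698
M5
G0 X0.00 Y0.00

Since the viewBox matches the mm dimensions, user units are millimetres directly. The only transform is the Y-flip y_m = 136.81 − y_svg.

Shape 1 is a cubic bezier drawn with `<path>`. Its stroke #ff00ff means engrave at S302, F2698. After flipping Y the toolpath is (40.34,110.12) → (56.20,100.51) → (62.14,70.39) → (60.55,65.93).

Shape 2 is a circle drawn with `<circle>`. Its stroke #ff00ff means engrave at S302, F2698. After flipping Y the toolpath is (53.32,64.32) → (51.16,68.06) → (46.84,68.06) → (44.68,64.32) → (46.84,60.58) → (51.16,60.58) → (53.32,64.32), returning to the start.

Shape 3 is a open polyline drawn with `<polyline>`. Its stroke #ff00ff means engrave at S302, F2698. After flipping Y the toolpath is (20.17,13.58) → (32.54,110.80) → (8.16,38.37).

Shape 4 is a rectangle drawn with `<polygon>`. Its stroke #ff00ff means engrave at S302, F2698. After flipping Y the toolpath is (45.65,65.79) → (77.37,65.79) → (77.37,36.73) → (45.65,36.73) → (45.65,65.79), returning to the start.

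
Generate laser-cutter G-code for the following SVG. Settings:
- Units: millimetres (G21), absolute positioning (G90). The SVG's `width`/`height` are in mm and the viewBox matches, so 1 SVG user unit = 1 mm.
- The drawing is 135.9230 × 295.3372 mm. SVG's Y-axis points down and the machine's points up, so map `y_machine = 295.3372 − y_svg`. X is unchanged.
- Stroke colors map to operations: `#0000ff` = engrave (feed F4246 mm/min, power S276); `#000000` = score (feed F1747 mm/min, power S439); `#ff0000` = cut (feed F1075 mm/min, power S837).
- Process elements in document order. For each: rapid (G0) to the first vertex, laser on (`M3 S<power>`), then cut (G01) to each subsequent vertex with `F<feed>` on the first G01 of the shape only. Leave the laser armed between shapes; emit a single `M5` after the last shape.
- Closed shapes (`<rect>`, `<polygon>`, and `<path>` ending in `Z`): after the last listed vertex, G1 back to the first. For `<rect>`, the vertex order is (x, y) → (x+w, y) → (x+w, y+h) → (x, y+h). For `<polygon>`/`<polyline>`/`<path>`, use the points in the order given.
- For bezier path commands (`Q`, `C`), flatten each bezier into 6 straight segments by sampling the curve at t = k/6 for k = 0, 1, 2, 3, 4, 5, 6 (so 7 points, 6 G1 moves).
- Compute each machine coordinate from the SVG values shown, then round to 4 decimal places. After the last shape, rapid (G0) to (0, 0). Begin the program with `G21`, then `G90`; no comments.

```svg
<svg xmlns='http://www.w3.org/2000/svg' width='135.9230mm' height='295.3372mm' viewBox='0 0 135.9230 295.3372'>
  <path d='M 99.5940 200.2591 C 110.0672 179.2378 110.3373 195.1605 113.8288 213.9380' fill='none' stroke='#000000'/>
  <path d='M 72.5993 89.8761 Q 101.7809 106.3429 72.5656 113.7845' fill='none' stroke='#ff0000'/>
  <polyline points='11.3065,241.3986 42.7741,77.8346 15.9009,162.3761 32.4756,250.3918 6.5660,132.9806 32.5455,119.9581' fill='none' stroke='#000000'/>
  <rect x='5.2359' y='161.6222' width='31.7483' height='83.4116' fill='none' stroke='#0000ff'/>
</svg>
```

G21
G90
G0 X99.5940 Y95.0781
M3 S439
G01 X104.0425 Y102.6679 F1747
G01 X107.1634 Y105.0473
G01 X109.3295 Y103.1632
G01 X110.9139 Y97.9625
G01 X112.2893 Y90.3922
G01 X113.8288 Y81.3992
G0 X72.5993 Y205.4611
M3 S837
G01 X80.7044 Y200.2229 F1075
G01 X85.5652 Y195.4860
G01 X87.1817 Y191.2506
G01 X85.5539 Y187.5166
G01 X80.6819 Y184.2839
G01 X72.5656 Y181.5527
G0 X11.3065 Y53.9386
M3 S439
G01 X42.7741 Y217.5026 F1747
G01 X15.9009 Y132.9611
G01 X32.4756 Y44.9454
G01 X6.5660 Y162.3566
G01 X32.5455 Y175.3791
G0 X5.2359 Y133.7150
M3 S276
G01 X36.9842 Y133.7150 F4246
G01 X36.9842 Y50.3034
G01 X5.2359 Y50.3034
G01 X5.2359 Y133.7150
M5
G0 X0.0000 Y0.0000

Since the viewBox matches the mm dimensions, user units are millimetres directly. The only transform is the Y-flip y_m = 295.3372 − y_svg.

Shape 1 is a cubic bezier drawn with `<path>`. Its stroke #000000 means score at S439, F1747. After flipping Y the toolpath is (99.5940,95.0781) → (104.0425,102.6679) → (107.1634,105.0473) → (109.3295,103.1632) → (110.9139,97.9625) → (112.2893,90.3922) → (113.8288,81.3992).

Shape 2 is a quadratic bezier drawn with `<path>`. Its stroke #ff0000 means cut at S837, F1075. After flipping Y the toolpath is (72.5993,205.4611) → (80.7044,200.2229) → (85.5652,195.4860) → (87.1817,191.2506) → (85.5539,187.5166) → (80.6819,184.2839) → (72.5656,181.5527).

Shape 3 is a open polyline drawn with `<polyline>`. Its stroke #000000 means score at S439, F1747. After flipping Y the toolpath is (11.3065,53.9386) → (42.7741,217.5026) → (15.9009,132.9611) → (32.4756,44.9454) → (6.5660,162.3566) → (32.5455,175.3791).

Shape 4 is a rectangle drawn with `<rect>`. Its stroke #0000ff means engrave at S276, F4246. After flipping Y the toolpath is (5.2359,133.7150) → (36.9842,133.7150) → (36.9842,50.3034) → (5.2359,50.3034) → (5.2359,133.7150), returning to the start.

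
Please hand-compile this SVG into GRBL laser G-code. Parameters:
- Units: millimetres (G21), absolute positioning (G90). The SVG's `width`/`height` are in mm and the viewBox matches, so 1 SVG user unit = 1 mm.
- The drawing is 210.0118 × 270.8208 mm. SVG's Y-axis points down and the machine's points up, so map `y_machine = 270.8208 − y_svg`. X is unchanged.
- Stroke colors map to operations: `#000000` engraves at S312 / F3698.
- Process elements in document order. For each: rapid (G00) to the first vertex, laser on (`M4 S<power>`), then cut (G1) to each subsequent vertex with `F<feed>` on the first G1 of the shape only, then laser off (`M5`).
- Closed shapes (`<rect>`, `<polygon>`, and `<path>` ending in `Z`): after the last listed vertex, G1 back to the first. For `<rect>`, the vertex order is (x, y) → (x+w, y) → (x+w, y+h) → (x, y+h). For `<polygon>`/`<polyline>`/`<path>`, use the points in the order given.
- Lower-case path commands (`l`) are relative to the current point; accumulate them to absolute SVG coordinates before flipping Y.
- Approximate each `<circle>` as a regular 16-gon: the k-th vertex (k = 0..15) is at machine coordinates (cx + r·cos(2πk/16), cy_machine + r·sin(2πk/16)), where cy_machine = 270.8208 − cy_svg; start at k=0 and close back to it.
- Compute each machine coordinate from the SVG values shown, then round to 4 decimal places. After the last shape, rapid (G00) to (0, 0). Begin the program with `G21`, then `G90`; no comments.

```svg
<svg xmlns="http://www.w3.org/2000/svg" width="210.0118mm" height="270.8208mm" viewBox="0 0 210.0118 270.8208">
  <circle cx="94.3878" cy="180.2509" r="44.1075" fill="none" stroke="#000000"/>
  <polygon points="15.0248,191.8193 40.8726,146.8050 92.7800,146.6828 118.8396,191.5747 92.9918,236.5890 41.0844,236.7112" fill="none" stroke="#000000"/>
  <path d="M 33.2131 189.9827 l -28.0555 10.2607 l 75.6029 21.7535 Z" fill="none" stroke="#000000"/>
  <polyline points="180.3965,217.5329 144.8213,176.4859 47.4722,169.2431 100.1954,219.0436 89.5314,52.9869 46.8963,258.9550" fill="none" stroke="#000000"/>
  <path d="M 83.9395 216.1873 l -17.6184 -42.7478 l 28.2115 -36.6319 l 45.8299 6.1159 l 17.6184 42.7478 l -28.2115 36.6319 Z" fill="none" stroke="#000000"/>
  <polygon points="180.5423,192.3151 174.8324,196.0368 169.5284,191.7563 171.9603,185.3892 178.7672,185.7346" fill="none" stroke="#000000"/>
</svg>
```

G21
G90
G00 X138.4953 Y90.5699
M4 S312
G1 X135.1378 Y107.4491 F3698
G1 X125.5765 Y121.7586
G1 X111.2670 Y131.3199
G1 X94.3878 Y134.6774
G1 X77.5086 Y131.3199
G1 X63.1991 Y121.7586
G1 X53.6378 Y107.4491
G1 X50.2803 Y90.5699
G1 X53.6378 Y73.6907
G1 X63.1991 Y59.3812
G1 X77.5086 Y49.8199
G1 X94.3878 Y46.4624
G1 X111.2670 Y49.8199
G1 X125.5765 Y59.3812
G1 X135.1378 Y73.6907
G1 X138.4953 Y90.5699
M5
G00 X15.0248 Y79.0015
M4 S312
G1 X40.8726 Y124.0158 F3698
G1 X92.7800 Y124.1380
G1 X118.8396 Y79.2461
G1 X92.9918 Y34.2318
G1 X41.0844 Y34.1096
G1 X15.0248 Y79.0015
M5
G00 X33.2131 Y80.8381
M4 S312
G1 X5.1576 Y70.5774 F3698
G1 X80.7605 Y48.8239
G1 X33.2131 Y80.8381
M5
G00 X180.3965 Y53.2879
M4 S312
G1 X144.8213 Y94.3349 F3698
G1 X47.4722 Y101.5777
G1 X100.1954 Y51.7772
G1 X89.5314 Y217.8339
G1 X46.8963 Y11.8658
M5
G00 X83.9395 Y54.6335
M4 S312
G1 X66.3211 Y97.3813 F3698
G1 X94.5326 Y134.0132
G1 X140.3625 Y127.8973
G1 X157.9809 Y85.1495
G1 X129.7694 Y48.5176
G1 X83.9395 Y54.6335
M5
G00 X180.5423 Y78.5057
M4 S312
G1 X174.8324 Y74.7840 F3698
G1 X169.5284 Y79.0645
G1 X171.9603 Y85.4316
G1 X178.7672 Y85.0862
G1 X180.5423 Y78.5057
M5
G00 X0.0000 Y0.0000

viewBox `0 0 210.0118 270.8208` with mm width/height → 1 unit = 1 mm. Flip: y_m = 270.8208 − y_svg.

**Shape 1** — `<circle>` circle, stroke `#000000` → engrave (S312, F3698). Machine vertices: (138.4953,90.5699) → (135.1378,107.4491) → (125.5765,121.7586) → (111.2670,131.3199) → (94.3878,134.6774) → (77.5086,131.3199) → (63.1991,121.7586) → (53.6378,107.4491) → (50.2803,90.5699) → (53.6378,73.6907) → (63.1991,59.3812) → (77.5086,49.8199) → (94.3878,46.4624) → (111.2670,49.8199) → (125.5765,59.3812) → (135.1378,73.6907) → (138.4953,90.5699). Closed: final G1 returns to the first vertex.

**Shape 2** — `<polygon>` regular polygon, stroke `#000000` → engrave (S312, F3698). Machine vertices: (15.0248,79.0015) → (40.8726,124.0158) → (92.7800,124.1380) → (118.8396,79.2461) → (92.9918,34.2318) → (41.0844,34.1096) → (15.0248,79.0015). Closed: final G1 returns to the first vertex.

**Shape 3** — `<path>` closed polygon, stroke `#000000` → engrave (S312, F3698). Machine vertices: (33.2131,80.8381) → (5.1576,70.5774) → (80.7605,48.8239) → (33.2131,80.8381). Closed: final G1 returns to the first vertex.

**Shape 4** — `<polyline>` open polyline, stroke `#000000` → engrave (S312, F3698). Machine vertices: (180.3965,53.2879) → (144.8213,94.3349) → (47.4722,101.5777) → (100.1954,51.7772) → (89.5314,217.8339) → (46.8963,11.8658). Open path.

**Shape 5** — `<path>` regular polygon, stroke `#000000` → engrave (S312, F3698). Machine vertices: (83.9395,54.6335) → (66.3211,97.3813) → (94.5326,134.0132) → (140.3625,127.8973) → (157.9809,85.1495) → (129.7694,48.5176) → (83.9395,54.6335). Closed: final G1 returns to the first vertex.

**Shape 6** — `<polygon>` regular polygon, stroke `#000000` → engrave (S312, F3698). Machine vertices: (180.5423,78.5057) → (174.8324,74.7840) → (169.5284,79.0645) → (171.9603,85.4316) → (178.7672,85.0862) → (180.5423,78.5057). Closed: final G1 returns to the first vertex.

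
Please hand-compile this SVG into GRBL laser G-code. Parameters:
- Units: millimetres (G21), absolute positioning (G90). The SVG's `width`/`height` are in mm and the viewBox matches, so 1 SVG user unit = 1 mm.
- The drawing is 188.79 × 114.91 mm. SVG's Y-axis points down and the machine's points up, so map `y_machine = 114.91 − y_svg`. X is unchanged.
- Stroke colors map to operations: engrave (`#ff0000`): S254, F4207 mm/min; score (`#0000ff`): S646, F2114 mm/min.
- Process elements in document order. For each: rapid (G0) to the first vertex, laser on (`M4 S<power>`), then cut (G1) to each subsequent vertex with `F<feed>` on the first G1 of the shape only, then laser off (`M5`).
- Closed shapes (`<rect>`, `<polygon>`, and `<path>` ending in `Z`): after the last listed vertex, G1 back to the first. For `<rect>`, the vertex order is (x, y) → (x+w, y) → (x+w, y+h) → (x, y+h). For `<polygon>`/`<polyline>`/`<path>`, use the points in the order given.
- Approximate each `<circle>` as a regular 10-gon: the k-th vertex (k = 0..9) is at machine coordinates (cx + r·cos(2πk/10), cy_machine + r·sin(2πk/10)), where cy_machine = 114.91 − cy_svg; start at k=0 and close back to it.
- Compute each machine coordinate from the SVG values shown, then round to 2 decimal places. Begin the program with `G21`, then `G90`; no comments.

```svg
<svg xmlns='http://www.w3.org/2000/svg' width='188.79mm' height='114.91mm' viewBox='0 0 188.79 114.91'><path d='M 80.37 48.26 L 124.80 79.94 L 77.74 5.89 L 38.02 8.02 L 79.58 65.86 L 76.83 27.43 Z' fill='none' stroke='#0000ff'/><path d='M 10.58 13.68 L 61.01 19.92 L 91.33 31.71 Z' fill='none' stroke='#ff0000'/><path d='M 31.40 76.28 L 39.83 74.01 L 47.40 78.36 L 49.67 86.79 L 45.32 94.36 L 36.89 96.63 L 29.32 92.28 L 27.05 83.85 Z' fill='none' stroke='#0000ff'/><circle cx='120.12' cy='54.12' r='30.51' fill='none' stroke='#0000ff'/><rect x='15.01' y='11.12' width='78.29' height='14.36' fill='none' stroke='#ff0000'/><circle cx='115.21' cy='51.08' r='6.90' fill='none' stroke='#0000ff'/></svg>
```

viewBox `0 0 188.79 114.91` with mm width/height → 1 unit = 1 mm. Flip: y_m = 114.91 − y_svg.

**Shape 1** — `<path>` closed polygon, stroke `#0000ff` → score (S646, F2114). Machine vertices: (80.37,66.65) → (124.80,34.97) → (77.74,109.02) → (38.02,106.89) → (79.58,49.05) → (76.83,87.48) → (80.37,66.65). Closed: final G1 returns to the first vertex.

**Shape 2** — `<path>` closed polygon, stroke `#ff0000` → engrave (S254, F4207). Machine vertices: (10.58,101.23) → (61.01,94.99) → (91.33,83.20) → (10.58,101.23). Closed: final G1 returns to the first vertex.

**Shape 3** — `<path>` regular polygon, stroke `#0000ff` → score (S646, F2114). Machine vertices: (31.40,38.63) → (39.83,40.90) → (47.40,36.55) → (49.67,28.12) → (45.32,20.55) → (36.89,18.28) → (29.32,22.63) → (27.05,31.06) → (31.40,38.63). Closed: final G1 returns to the first vertex.

**Shape 4** — `<circle>` circle, stroke `#0000ff` → score (S646, F2114). Machine vertices: (150.63,60.79) → (144.80,78.72) → (129.55,89.81) → (110.69,89.81) → (95.44,78.72) → (89.61,60.79) → (95.44,42.86) → (110.69,31.77) → (129.55,31.77) → (144.80,42.86) → (150.63,60.79). Closed: final G1 returns to the first vertex.

**Shape 5** — `<rect>` rectangle, stroke `#ff0000` → engrave (S254, F4207). Machine vertices: (15.01,103.79) → (93.30,103.79) → (93.30,89.43) → (15.01,89.43) → (15.01,103.79). Closed: final G1 returns to the first vertex.

**Shape 6** — `<circle>` circle, stroke `#0000ff` → score (S646, F2114). Machine vertices: (122.11,63.83) → (120.79,67.89) → (117.34,70.39) → (113.08,70.39) → (109.63,67.89) → (108.31,63.83) → (109.63,59.77) → (113.08,57.27) → (117.34,57.27) → (120.79,59.77) → (122.11,63.83). Closed: final G1 returns to the first vertex.

G21
G90
G0 X80.37 Y66.65
M4 S646
G1 X124.80 Y34.97 F2114
G1 X77.74 Y109.02
G1 X38.02 Y106.89
G1 X79.58 Y49.05
G1 X76.83 Y87.48
G1 X80.37 Y66.65
M5
G0 X10.58 Y101.23
M4 S254
G1 X61.01 Y94.99 F4207
G1 X91.33 Y83.20
G1 X10.58 Y101.23
M5
G0 X31.40 Y38.63
M4 S646
G1 X39.83 Y40.90 F2114
G1 X47.40 Y36.55
G1 X49.67 Y28.12
G1 X45.32 Y20.55
G1 X36.89 Y18.28
G1 X29.32 Y22.63
G1 X27.05 Y31.06
G1 X31.40 Y38.63
M5
G0 X150.63 Y60.79
M4 S646
G1 X144.80 Y78.72 F2114
G1 X129.55 Y89.81
G1 X110.69 Y89.81
G1 X95.44 Y78.72
G1 X89.61 Y60.79
G1 X95.44 Y42.86
G1 X110.69 Y31.77
G1 X129.55 Y31.77
G1 X144.80 Y42.86
G1 X150.63 Y60.79
M5
G0 X15.01 Y103.79
M4 S254
G1 X93.30 Y103.79 F4207
G1 X93.30 Y89.43
G1 X15.01 Y89.43
G1 X15.01 Y103.79
M5
G0 X122.11 Y63.83
M4 S646
G1 X120.79 Y67.89 F2114
G1 X117.34 Y70.39
G1 X113.08 Y70.39
G1 X109.63 Y67.89
G1 X108.31 Y63.83
G1 X109.63 Y59.77
G1 X113.08 Y57.27
G1 X117.34 Y57.27
G1 X120.79 Y59.77
G1 X122.11 Y63.83
M5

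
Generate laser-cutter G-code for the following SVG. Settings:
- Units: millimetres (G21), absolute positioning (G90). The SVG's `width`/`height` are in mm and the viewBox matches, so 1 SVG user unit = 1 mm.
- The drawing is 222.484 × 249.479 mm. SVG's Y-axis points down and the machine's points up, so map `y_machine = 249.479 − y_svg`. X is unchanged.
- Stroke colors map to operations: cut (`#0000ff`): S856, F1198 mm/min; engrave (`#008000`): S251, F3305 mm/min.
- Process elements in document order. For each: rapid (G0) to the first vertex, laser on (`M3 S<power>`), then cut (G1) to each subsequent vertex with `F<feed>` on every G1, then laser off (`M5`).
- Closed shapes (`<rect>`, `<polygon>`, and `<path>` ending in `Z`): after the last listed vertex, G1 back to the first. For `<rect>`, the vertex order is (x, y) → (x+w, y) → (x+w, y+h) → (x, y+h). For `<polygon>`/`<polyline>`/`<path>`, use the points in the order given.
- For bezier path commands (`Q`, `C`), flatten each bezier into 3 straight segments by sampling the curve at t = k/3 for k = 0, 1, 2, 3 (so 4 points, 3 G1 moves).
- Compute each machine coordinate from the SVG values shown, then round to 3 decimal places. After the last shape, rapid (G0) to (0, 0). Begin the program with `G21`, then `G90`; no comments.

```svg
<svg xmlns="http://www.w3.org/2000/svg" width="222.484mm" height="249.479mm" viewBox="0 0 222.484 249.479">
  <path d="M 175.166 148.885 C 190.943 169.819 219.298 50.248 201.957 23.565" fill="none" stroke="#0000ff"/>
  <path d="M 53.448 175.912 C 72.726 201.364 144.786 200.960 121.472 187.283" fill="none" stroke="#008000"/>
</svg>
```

G21
G90
G0 X175.166 Y100.594
M3 S856
G1 X192.977 Y117.851 F1198
G1 X206.224 Y176.913 F1198
G1 X201.957 Y225.914 F1198
M5
G0 X53.448 Y73.567
M3 S251
G1 X84.833 Y56.268 F3305
G1 X118.482 Y53.409 F3305
G1 X121.472 Y62.196 F3305
M5
G0 X0.000 Y0.000

1 u = 1 mm; y_m = 249.479 − y.

[1] `<path>` cubic bezier, #0000ff→cut S856 F1198: (175.166,100.594) → (192.977,117.851) → (206.224,176.913) → (201.957,225.914)

[2] `<path>` cubic bezier, #008000→engrave S251 F3305: (53.448,73.567) → (84.833,56.268) → (118.482,53.409) → (121.472,62.196)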